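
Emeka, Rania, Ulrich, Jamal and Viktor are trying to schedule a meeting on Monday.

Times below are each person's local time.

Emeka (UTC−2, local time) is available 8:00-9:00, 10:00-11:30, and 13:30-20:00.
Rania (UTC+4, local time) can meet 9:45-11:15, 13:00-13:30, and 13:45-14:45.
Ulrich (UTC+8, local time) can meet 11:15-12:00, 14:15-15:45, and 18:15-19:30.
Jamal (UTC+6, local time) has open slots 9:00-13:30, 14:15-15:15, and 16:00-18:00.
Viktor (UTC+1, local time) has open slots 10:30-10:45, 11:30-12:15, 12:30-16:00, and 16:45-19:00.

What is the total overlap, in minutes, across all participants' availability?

15 minutes

Emeka → UTC: 10:00–11:00, 12:00–13:30, 15:30–22:00.
Rania → UTC: 05:45–07:15, 09:00–09:30, 09:45–10:45.
Ulrich → UTC: 03:15–04:00, 06:15–07:45, 10:15–11:30.
Jamal → UTC: 03:00–07:30, 08:15–09:15, 10:00–12:00.
Viktor → UTC: 09:30–09:45, 10:30–11:15, 11:30–15:00, 15:45–18:00.
Emeka ∩ Rania: 10:00–10:45.
Emeka ∩ Rania ∩ Ulrich: 10:15–10:45.
Emeka ∩ Rania ∩ Ulrich ∩ Jamal: 10:15–10:45.
Emeka ∩ Rania ∩ Ulrich ∩ Jamal ∩ Viktor: 10:30–10:45.
Total common minutes: 15.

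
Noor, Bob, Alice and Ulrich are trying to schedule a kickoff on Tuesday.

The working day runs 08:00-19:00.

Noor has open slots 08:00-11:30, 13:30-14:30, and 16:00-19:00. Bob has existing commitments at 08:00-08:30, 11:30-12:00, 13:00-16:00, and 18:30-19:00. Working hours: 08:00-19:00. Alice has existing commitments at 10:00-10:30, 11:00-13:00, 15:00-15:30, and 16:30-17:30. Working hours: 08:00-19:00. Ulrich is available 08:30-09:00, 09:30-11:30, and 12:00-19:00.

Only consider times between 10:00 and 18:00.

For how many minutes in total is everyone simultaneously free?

90 minutes

Bob free within 08:00–19:00: 08:30–11:30, 12:00–13:00, 16:00–18:30.
Alice free within 08:00–19:00: 08:00–10:00, 10:30–11:00, 13:00–15:00, 15:30–16:30, 17:30–19:00.
Noor ∩ Bob: 08:30–11:30, 16:00–18:30.
Noor ∩ Bob ∩ Alice: 08:30–10:00, 10:30–11:00, 16:00–16:30, 17:30–18:30.
Noor ∩ Bob ∩ Alice ∩ Ulrich: 08:30–09:00, 09:30–10:00, 10:30–11:00, 16:00–16:30, 17:30–18:30.
Restricted to 10:00–18:00: 10:30–11:00, 16:00–16:30, 17:30–18:00.
Total common minutes: 30 + 30 + 30 = 90.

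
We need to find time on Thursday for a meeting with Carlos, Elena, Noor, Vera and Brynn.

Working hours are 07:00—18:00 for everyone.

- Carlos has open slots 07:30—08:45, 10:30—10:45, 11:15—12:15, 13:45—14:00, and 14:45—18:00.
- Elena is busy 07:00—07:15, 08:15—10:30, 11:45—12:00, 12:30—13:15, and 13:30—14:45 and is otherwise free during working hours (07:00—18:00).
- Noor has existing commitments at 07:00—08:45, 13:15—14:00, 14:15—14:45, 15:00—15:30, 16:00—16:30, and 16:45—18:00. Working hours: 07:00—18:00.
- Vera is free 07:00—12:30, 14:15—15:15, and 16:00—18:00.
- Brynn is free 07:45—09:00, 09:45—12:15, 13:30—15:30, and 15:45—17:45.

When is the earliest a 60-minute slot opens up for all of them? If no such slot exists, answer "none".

Elena free within 07:00–18:00: 07:15–08:15, 10:30–11:45, 12:00–12:30, 13:15–13:30, 14:45–18:00.
Noor free within 07:00–18:00: 08:45–13:15, 14:00–14:15, 14:45–15:00, 15:30–16:00, 16:30–16:45.
Carlos ∩ Elena: 07:30–08:15, 10:30–10:45, 11:15–11:45, 12:00–12:15, 14:45–18:00.
Carlos ∩ Elena ∩ Noor: 10:30–10:45, 11:15–11:45, 12:00–12:15, 14:45–15:00, 15:30–16:00, 16:30–16:45.
Carlos ∩ Elena ∩ Noor ∩ Vera: 10:30–10:45, 11:15–11:45, 12:00–12:15, 14:45–15:00, 16:30–16:45.
Carlos ∩ Elena ∩ Noor ∩ Vera ∩ Brynn: 10:30–10:45, 11:15–11:45, 12:00–12:15, 14:45–15:00, 16:30–16:45.
Windows ≥ 60 min: (none).

none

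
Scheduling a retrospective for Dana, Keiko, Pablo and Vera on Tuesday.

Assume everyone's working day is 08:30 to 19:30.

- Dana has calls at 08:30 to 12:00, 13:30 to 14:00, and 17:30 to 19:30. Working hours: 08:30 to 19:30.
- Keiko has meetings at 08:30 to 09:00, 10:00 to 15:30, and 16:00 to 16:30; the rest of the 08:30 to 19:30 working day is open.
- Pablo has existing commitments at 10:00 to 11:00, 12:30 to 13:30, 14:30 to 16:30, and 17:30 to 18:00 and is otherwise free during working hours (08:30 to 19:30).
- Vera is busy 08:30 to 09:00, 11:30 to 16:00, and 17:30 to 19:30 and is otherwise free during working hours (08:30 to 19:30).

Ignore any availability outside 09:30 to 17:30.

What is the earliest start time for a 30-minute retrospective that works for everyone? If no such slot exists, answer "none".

16:30

Dana free within 08:30–19:30: 12:00–13:30, 14:00–17:30.
Keiko free within 08:30–19:30: 09:00–10:00, 15:30–16:00, 16:30–19:30.
Pablo free within 08:30–19:30: 08:30–10:00, 11:00–12:30, 13:30–14:30, 16:30–17:30, 18:00–19:30.
Vera free within 08:30–19:30: 09:00–11:30, 16:00–17:30.
Dana ∩ Keiko: 15:30–16:00, 16:30–17:30.
Dana ∩ Keiko ∩ Pablo: 16:30–17:30.
Dana ∩ Keiko ∩ Pablo ∩ Vera: 16:30–17:30.
Restricted to 09:30–17:30: 16:30–17:30.
Windows ≥ 30 min: 16:30–17:30.
Earliest such window starts at 16:30.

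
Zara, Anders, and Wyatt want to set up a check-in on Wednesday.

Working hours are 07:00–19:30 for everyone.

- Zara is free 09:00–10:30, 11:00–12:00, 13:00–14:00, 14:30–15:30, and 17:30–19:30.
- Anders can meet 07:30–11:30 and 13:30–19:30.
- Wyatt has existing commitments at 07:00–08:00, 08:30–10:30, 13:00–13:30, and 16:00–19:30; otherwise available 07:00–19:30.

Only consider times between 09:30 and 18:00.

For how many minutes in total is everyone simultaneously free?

120 minutes

Wyatt free within 07:00–19:30: 08:00–08:30, 10:30–13:00, 13:30–16:00.
Zara ∩ Anders: 09:00–10:30, 11:00–11:30, 13:30–14:00, 14:30–15:30, 17:30–19:30.
Zara ∩ Anders ∩ Wyatt: 11:00–11:30, 13:30–14:00, 14:30–15:30.
Restricted to 09:30–18:00: 11:00–11:30, 13:30–14:00, 14:30–15:30.
Total common minutes: 30 + 30 + 60 = 120.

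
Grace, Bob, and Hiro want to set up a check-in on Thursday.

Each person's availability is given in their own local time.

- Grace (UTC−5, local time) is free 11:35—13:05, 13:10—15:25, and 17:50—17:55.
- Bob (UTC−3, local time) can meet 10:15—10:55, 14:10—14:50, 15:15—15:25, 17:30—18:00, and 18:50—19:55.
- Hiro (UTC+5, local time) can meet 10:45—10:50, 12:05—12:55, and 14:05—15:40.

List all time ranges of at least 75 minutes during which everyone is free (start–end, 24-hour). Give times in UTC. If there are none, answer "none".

none

Grace → UTC: 16:35–18:05, 18:10–20:25, 22:50–22:55.
Bob → UTC: 13:15–13:55, 17:10–17:50, 18:15–18:25, 20:30–21:00, 21:50–22:55.
Hiro → UTC: 05:45–05:50, 07:05–07:55, 09:05–10:40.
Grace ∩ Bob: 17:10–17:50, 18:15–18:25, 22:50–22:55.
Grace ∩ Bob ∩ Hiro: (none).
Windows ≥ 75 min: (none).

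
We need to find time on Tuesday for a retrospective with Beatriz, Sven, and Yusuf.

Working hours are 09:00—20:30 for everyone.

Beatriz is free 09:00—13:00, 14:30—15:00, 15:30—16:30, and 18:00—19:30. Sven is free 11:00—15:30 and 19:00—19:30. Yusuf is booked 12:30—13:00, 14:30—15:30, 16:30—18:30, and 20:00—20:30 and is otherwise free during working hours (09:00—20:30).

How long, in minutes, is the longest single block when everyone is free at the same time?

90 minutes

Yusuf free within 09:00–20:30: 09:00–12:30, 13:00–14:30, 15:30–16:30, 18:30–20:00.
Beatriz ∩ Sven: 11:00–13:00, 14:30–15:00, 19:00–19:30.
Beatriz ∩ Sven ∩ Yusuf: 11:00–12:30, 19:00–19:30.
Common window lengths: 90, 30 min; longest is 90.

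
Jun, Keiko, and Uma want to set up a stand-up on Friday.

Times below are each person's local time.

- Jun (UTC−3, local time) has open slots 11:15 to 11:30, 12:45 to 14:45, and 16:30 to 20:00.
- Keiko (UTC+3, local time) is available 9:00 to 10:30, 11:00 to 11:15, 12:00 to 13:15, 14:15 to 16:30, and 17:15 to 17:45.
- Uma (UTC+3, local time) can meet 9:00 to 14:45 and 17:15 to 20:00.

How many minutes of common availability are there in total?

Jun → UTC: 14:15–14:30, 15:45–17:45, 19:30–23:00.
Keiko → UTC: 06:00–07:30, 08:00–08:15, 09:00–10:15, 11:15–13:30, 14:15–14:45.
Uma → UTC: 06:00–11:45, 14:15–17:00.
Jun ∩ Keiko: 14:15–14:30.
Jun ∩ Keiko ∩ Uma: 14:15–14:30.
Total common minutes: 15.

15 minutes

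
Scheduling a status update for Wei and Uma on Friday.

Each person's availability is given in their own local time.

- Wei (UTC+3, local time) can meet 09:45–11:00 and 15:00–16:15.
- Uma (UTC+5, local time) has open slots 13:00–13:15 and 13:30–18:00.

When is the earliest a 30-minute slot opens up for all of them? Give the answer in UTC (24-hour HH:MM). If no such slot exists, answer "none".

12:00

Wei → UTC: 06:45–08:00, 12:00–13:15.
Uma → UTC: 08:00–08:15, 08:30–13:00.
Wei ∩ Uma: 12:00–13:00.
Windows ≥ 30 min: 12:00–13:00.
Earliest such window starts at 12:00.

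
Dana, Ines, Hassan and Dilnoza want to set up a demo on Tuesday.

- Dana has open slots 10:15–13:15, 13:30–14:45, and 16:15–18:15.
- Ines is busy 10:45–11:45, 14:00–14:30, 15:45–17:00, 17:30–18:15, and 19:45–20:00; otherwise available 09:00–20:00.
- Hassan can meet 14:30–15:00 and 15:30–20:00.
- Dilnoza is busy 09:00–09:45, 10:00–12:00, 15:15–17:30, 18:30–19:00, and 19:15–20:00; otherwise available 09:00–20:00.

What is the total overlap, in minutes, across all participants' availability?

Ines free within 09:00–20:00: 09:00–10:45, 11:45–14:00, 14:30–15:45, 17:00–17:30, 18:15–19:45.
Dilnoza free within 09:00–20:00: 09:45–10:00, 12:00–15:15, 17:30–18:30, 19:00–19:15.
Dana ∩ Ines: 10:15–10:45, 11:45–13:15, 13:30–14:00, 14:30–14:45, 17:00–17:30.
Dana ∩ Ines ∩ Hassan: 14:30–14:45, 17:00–17:30.
Dana ∩ Ines ∩ Hassan ∩ Dilnoza: 14:30–14:45.
Total common minutes: 15.

15 minutes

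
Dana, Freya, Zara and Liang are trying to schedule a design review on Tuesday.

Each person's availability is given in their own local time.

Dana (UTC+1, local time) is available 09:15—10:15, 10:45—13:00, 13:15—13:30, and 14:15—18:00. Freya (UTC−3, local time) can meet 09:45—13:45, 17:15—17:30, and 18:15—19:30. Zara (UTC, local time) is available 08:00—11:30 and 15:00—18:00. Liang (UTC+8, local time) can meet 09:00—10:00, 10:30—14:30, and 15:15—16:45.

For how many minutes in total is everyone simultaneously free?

0 minutes

Dana → UTC: 08:15–09:15, 09:45–12:00, 12:15–12:30, 13:15–17:00.
Freya → UTC: 12:45–16:45, 20:15–20:30, 21:15–22:30.
Zara → UTC: 08:00–11:30, 15:00–18:00.
Liang → UTC: 01:00–02:00, 02:30–06:30, 07:15–08:45.
Dana ∩ Freya: 13:15–16:45.
Dana ∩ Freya ∩ Zara: 15:00–16:45.
Dana ∩ Freya ∩ Zara ∩ Liang: (none).
Total common minutes: 0.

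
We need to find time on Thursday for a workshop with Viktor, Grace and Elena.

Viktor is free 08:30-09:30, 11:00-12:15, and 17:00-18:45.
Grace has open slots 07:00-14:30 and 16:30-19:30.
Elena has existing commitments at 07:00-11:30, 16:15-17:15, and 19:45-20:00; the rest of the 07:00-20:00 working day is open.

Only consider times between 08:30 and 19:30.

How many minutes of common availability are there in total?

135 minutes

Elena free within 07:00–20:00: 11:30–16:15, 17:15–19:45.
Viktor ∩ Grace: 08:30–09:30, 11:00–12:15, 17:00–18:45.
Viktor ∩ Grace ∩ Elena: 11:30–12:15, 17:15–18:45.
Restricted to 08:30–19:30: 11:30–12:15, 17:15–18:45.
Total common minutes: 45 + 90 = 135.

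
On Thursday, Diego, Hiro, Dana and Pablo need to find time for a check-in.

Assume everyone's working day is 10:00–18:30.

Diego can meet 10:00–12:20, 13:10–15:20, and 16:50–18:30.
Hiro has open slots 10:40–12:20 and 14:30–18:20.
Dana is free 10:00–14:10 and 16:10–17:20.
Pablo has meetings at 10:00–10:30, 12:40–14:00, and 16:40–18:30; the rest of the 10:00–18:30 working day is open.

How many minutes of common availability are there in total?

100 minutes

Pablo free within 10:00–18:30: 10:30–12:40, 14:00–16:40.
Diego ∩ Hiro: 10:40–12:20, 14:30–15:20, 16:50–18:20.
Diego ∩ Hiro ∩ Dana: 10:40–12:20, 16:50–17:20.
Diego ∩ Hiro ∩ Dana ∩ Pablo: 10:40–12:20.
Total common minutes: 100.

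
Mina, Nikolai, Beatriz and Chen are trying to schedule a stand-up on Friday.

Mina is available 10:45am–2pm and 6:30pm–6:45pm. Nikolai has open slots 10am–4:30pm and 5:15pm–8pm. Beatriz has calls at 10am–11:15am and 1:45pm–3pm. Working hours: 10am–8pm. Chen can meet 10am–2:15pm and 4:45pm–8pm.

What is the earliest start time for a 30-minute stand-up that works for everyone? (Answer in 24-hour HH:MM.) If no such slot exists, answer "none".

Beatriz free within 10:00–20:00: 11:15–13:45, 15:00–20:00.
Mina ∩ Nikolai: 10:45–14:00, 18:30–18:45.
Mina ∩ Nikolai ∩ Beatriz: 11:15–13:45, 18:30–18:45.
Mina ∩ Nikolai ∩ Beatriz ∩ Chen: 11:15–13:45, 18:30–18:45.
Windows ≥ 30 min: 11:15–13:45.
Earliest such window starts at 11:15.

11:15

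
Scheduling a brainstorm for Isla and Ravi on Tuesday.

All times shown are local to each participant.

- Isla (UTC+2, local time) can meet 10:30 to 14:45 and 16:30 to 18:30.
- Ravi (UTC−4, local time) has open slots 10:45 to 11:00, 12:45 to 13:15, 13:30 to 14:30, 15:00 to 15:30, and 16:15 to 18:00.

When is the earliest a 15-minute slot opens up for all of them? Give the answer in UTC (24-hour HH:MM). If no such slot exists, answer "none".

Isla → UTC: 08:30–12:45, 14:30–16:30.
Ravi → UTC: 14:45–15:00, 16:45–17:15, 17:30–18:30, 19:00–19:30, 20:15–22:00.
Isla ∩ Ravi: 14:45–15:00.
Windows ≥ 15 min: 14:45–15:00.
Earliest such window starts at 14:45.

14:45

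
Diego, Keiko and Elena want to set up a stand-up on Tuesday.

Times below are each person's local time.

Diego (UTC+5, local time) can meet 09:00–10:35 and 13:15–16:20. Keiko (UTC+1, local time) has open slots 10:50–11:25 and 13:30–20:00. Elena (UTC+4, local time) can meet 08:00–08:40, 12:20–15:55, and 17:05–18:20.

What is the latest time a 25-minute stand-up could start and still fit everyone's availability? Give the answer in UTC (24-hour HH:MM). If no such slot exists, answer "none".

Diego → UTC: 04:00–05:35, 08:15–11:20.
Keiko → UTC: 09:50–10:25, 12:30–19:00.
Elena → UTC: 04:00–04:40, 08:20–11:55, 13:05–14:20.
Diego ∩ Keiko: 09:50–10:25.
Diego ∩ Keiko ∩ Elena: 09:50–10:25.
Windows ≥ 25 min: 09:50–10:25.
Latest start in the last window 09:50–10:25 is 10:25 − 25 min = 10:00.

10:00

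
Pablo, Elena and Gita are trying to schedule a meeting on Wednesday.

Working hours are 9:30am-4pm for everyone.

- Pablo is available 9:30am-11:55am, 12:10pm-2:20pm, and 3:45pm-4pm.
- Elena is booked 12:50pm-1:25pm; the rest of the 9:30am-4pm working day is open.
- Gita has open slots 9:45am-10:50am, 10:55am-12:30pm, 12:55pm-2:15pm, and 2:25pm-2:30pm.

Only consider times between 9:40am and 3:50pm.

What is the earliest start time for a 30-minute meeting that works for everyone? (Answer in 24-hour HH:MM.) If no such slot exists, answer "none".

Elena free within 09:30–16:00: 09:30–12:50, 13:25–16:00.
Pablo ∩ Elena: 09:30–11:55, 12:10–12:50, 13:25–14:20, 15:45–16:00.
Pablo ∩ Elena ∩ Gita: 09:45–10:50, 10:55–11:55, 12:10–12:30, 13:25–14:15.
Restricted to 09:40–15:50: 09:45–10:50, 10:55–11:55, 12:10–12:30, 13:25–14:15.
Windows ≥ 30 min: 09:45–10:50, 10:55–11:55, 13:25–14:15.
Earliest such window starts at 09:45.

09:45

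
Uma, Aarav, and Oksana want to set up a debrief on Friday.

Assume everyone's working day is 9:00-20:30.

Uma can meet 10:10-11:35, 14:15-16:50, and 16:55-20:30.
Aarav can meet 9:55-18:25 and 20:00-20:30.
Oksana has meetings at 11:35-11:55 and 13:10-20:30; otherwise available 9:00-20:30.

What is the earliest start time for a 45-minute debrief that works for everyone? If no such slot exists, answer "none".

Oksana free within 09:00–20:30: 09:00–11:35, 11:55–13:10.
Uma ∩ Aarav: 10:10–11:35, 14:15–16:50, 16:55–18:25, 20:00–20:30.
Uma ∩ Aarav ∩ Oksana: 10:10–11:35.
Windows ≥ 45 min: 10:10–11:35.
Earliest such window starts at 10:10.

10:10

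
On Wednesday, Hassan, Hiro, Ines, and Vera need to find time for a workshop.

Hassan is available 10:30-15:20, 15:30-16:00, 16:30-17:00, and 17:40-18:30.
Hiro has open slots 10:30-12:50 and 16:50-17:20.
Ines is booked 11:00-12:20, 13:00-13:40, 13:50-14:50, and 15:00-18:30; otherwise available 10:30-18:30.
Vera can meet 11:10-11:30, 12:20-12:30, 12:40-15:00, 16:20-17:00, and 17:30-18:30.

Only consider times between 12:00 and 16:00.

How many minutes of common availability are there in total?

Ines free within 10:30–18:30: 10:30–11:00, 12:20–13:00, 13:40–13:50, 14:50–15:00.
Hassan ∩ Hiro: 10:30–12:50, 16:50–17:00.
Hassan ∩ Hiro ∩ Ines: 10:30–11:00, 12:20–12:50.
Hassan ∩ Hiro ∩ Ines ∩ Vera: 12:20–12:30, 12:40–12:50.
Restricted to 12:00–16:00: 12:20–12:30, 12:40–12:50.
Total common minutes: 10 + 10 = 20.

20 minutes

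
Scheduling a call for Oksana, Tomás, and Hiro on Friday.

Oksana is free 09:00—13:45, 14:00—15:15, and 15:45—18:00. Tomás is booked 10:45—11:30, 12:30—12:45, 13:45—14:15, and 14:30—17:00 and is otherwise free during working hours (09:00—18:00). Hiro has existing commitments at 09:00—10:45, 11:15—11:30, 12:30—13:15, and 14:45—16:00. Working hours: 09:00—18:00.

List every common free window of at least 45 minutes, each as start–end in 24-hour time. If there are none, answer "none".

Tomás free within 09:00–18:00: 09:00–10:45, 11:30–12:30, 12:45–13:45, 14:15–14:30, 17:00–18:00.
Hiro free within 09:00–18:00: 10:45–11:15, 11:30–12:30, 13:15–14:45, 16:00–18:00.
Oksana ∩ Tomás: 09:00–10:45, 11:30–12:30, 12:45–13:45, 14:15–14:30, 17:00–18:00.
Oksana ∩ Tomás ∩ Hiro: 11:30–12:30, 13:15–13:45, 14:15–14:30, 17:00–18:00.
Windows ≥ 45 min: 11:30–12:30, 17:00–18:00.

11:30–12:30, 17:00–18:00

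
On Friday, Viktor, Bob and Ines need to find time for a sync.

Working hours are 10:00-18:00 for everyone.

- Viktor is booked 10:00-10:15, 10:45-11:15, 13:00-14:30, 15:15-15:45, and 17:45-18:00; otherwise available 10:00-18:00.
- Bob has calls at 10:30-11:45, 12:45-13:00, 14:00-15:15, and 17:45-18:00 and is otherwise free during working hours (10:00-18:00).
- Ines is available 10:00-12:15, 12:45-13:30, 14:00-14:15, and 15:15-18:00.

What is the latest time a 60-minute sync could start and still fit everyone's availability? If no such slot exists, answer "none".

16:45

Viktor free within 10:00–18:00: 10:15–10:45, 11:15–13:00, 14:30–15:15, 15:45–17:45.
Bob free within 10:00–18:00: 10:00–10:30, 11:45–12:45, 13:00–14:00, 15:15–17:45.
Viktor ∩ Bob: 10:15–10:30, 11:45–12:45, 15:45–17:45.
Viktor ∩ Bob ∩ Ines: 10:15–10:30, 11:45–12:15, 15:45–17:45.
Windows ≥ 60 min: 15:45–17:45.
Latest start in the last window 15:45–17:45 is 17:45 − 60 min = 16:45.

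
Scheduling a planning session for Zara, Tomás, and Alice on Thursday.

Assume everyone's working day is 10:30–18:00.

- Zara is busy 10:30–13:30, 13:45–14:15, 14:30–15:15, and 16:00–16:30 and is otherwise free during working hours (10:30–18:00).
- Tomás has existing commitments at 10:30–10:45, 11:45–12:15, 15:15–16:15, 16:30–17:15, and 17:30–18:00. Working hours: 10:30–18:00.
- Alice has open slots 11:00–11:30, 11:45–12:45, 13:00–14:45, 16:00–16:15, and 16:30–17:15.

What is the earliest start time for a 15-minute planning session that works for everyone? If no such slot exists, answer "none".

Zara free within 10:30–18:00: 13:30–13:45, 14:15–14:30, 15:15–16:00, 16:30–18:00.
Tomás free within 10:30–18:00: 10:45–11:45, 12:15–15:15, 16:15–16:30, 17:15–17:30.
Zara ∩ Tomás: 13:30–13:45, 14:15–14:30, 17:15–17:30.
Zara ∩ Tomás ∩ Alice: 13:30–13:45, 14:15–14:30.
Windows ≥ 15 min: 13:30–13:45, 14:15–14:30.
Earliest such window starts at 13:30.

13:30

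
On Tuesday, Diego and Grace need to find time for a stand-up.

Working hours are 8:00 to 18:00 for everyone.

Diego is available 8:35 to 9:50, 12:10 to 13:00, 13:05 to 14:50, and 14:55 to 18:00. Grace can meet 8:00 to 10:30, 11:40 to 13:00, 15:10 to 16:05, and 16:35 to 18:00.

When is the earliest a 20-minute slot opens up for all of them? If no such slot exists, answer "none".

Diego ∩ Grace: 08:35–09:50, 12:10–13:00, 15:10–16:05, 16:35–18:00.
Windows ≥ 20 min: 08:35–09:50, 12:10–13:00, 15:10–16:05, 16:35–18:00.
Earliest such window starts at 08:35.

08:35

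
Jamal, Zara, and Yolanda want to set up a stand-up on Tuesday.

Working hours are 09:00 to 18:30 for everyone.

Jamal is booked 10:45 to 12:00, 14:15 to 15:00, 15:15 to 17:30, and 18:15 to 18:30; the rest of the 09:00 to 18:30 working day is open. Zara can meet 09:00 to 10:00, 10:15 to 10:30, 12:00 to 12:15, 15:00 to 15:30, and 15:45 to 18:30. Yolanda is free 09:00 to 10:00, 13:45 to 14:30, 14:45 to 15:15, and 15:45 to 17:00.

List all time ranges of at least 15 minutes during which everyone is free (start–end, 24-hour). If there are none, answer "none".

09:00–10:00, 15:00–15:15

Jamal free within 09:00–18:30: 09:00–10:45, 12:00–14:15, 15:00–15:15, 17:30–18:15.
Jamal ∩ Zara: 09:00–10:00, 10:15–10:30, 12:00–12:15, 15:00–15:15, 17:30–18:15.
Jamal ∩ Zara ∩ Yolanda: 09:00–10:00, 15:00–15:15.
Windows ≥ 15 min: 09:00–10:00, 15:00–15:15.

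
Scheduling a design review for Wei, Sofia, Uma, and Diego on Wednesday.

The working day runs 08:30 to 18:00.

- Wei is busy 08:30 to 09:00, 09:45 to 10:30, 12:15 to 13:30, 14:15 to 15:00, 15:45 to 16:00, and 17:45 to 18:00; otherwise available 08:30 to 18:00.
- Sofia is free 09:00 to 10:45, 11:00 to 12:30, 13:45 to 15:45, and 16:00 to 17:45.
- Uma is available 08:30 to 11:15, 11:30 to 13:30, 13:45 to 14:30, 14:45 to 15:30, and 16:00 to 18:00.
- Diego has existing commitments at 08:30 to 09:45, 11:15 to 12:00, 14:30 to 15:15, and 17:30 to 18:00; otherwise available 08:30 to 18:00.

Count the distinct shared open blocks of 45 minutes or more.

1

Wei free within 08:30–18:00: 09:00–09:45, 10:30–12:15, 13:30–14:15, 15:00–15:45, 16:00–17:45.
Diego free within 08:30–18:00: 09:45–11:15, 12:00–14:30, 15:15–17:30.
Wei ∩ Sofia: 09:00–09:45, 10:30–10:45, 11:00–12:15, 13:45–14:15, 15:00–15:45, 16:00–17:45.
Wei ∩ Sofia ∩ Uma: 09:00–09:45, 10:30–10:45, 11:00–11:15, 11:30–12:15, 13:45–14:15, 15:00–15:30, 16:00–17:45.
Wei ∩ Sofia ∩ Uma ∩ Diego: 10:30–10:45, 11:00–11:15, 12:00–12:15, 13:45–14:15, 15:15–15:30, 16:00–17:30.
Windows ≥ 45 min: 16:00–17:30.
That's 1 window.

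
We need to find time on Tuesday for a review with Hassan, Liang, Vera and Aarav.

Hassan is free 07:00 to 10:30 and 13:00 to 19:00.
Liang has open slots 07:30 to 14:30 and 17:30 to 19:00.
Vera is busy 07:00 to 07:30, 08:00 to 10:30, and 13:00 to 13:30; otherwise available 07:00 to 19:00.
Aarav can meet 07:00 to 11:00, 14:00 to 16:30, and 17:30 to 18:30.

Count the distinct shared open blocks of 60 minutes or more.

Vera free within 07:00–19:00: 07:30–08:00, 10:30–13:00, 13:30–19:00.
Hassan ∩ Liang: 07:30–10:30, 13:00–14:30, 17:30–19:00.
Hassan ∩ Liang ∩ Vera: 07:30–08:00, 13:30–14:30, 17:30–19:00.
Hassan ∩ Liang ∩ Vera ∩ Aarav: 07:30–08:00, 14:00–14:30, 17:30–18:30.
Windows ≥ 60 min: 17:30–18:30.
That's 1 window.

1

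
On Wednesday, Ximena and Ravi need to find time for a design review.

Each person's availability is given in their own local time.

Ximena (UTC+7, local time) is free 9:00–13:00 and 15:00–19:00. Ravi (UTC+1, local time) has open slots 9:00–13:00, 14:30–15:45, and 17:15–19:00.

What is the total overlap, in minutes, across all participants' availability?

240 minutes

Ximena → UTC: 02:00–06:00, 08:00–12:00.
Ravi → UTC: 08:00–12:00, 13:30–14:45, 16:15–18:00.
Ximena ∩ Ravi: 08:00–12:00.
Total common minutes: 240.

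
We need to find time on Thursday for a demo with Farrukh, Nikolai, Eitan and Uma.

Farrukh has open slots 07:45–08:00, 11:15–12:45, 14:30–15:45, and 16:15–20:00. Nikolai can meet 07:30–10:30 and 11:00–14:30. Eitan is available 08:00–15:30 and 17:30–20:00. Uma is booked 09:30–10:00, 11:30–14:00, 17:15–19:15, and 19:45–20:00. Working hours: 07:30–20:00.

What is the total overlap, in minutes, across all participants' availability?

Uma free within 07:30–20:00: 07:30–09:30, 10:00–11:30, 14:00–17:15, 19:15–19:45.
Farrukh ∩ Nikolai: 07:45–08:00, 11:15–12:45.
Farrukh ∩ Nikolai ∩ Eitan: 11:15–12:45.
Farrukh ∩ Nikolai ∩ Eitan ∩ Uma: 11:15–11:30.
Total common minutes: 15.

15 minutes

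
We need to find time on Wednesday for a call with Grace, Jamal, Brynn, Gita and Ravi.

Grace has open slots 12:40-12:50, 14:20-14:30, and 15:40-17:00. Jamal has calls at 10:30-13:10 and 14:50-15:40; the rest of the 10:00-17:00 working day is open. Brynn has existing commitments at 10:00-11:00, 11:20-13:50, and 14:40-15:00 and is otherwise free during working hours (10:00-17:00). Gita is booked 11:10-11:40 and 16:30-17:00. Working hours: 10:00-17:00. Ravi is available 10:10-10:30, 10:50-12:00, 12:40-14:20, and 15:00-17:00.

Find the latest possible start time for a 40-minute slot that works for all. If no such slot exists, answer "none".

Jamal free within 10:00–17:00: 10:00–10:30, 13:10–14:50, 15:40–17:00.
Brynn free within 10:00–17:00: 11:00–11:20, 13:50–14:40, 15:00–17:00.
Gita free within 10:00–17:00: 10:00–11:10, 11:40–16:30.
Grace ∩ Jamal: 14:20–14:30, 15:40–17:00.
Grace ∩ Jamal ∩ Brynn: 14:20–14:30, 15:40–17:00.
Grace ∩ Jamal ∩ Brynn ∩ Gita: 14:20–14:30, 15:40–16:30.
Grace ∩ Jamal ∩ Brynn ∩ Gita ∩ Ravi: 15:40–16:30.
Windows ≥ 40 min: 15:40–16:30.
Latest start in the last window 15:40–16:30 is 16:30 − 40 min = 15:50.

15:50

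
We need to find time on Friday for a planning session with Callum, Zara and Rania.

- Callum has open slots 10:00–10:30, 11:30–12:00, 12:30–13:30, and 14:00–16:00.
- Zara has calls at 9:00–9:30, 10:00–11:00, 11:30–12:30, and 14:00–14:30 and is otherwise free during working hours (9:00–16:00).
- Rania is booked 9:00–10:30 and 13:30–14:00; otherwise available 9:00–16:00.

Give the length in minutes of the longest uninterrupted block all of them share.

90 minutes

Zara free within 09:00–16:00: 09:30–10:00, 11:00–11:30, 12:30–14:00, 14:30–16:00.
Rania free within 09:00–16:00: 10:30–13:30, 14:00–16:00.
Callum ∩ Zara: 12:30–13:30, 14:30–16:00.
Callum ∩ Zara ∩ Rania: 12:30–13:30, 14:30–16:00.
Common window lengths: 60, 90 min; longest is 90.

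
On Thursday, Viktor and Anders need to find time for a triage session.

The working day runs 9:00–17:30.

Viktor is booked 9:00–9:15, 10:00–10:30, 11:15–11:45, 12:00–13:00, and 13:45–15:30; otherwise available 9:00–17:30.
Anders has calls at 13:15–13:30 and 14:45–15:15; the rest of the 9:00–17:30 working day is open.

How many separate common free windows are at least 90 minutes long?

Viktor free within 09:00–17:30: 09:15–10:00, 10:30–11:15, 11:45–12:00, 13:00–13:45, 15:30–17:30.
Anders free within 09:00–17:30: 09:00–13:15, 13:30–14:45, 15:15–17:30.
Viktor ∩ Anders: 09:15–10:00, 10:30–11:15, 11:45–12:00, 13:00–13:15, 13:30–13:45, 15:30–17:30.
Windows ≥ 90 min: 15:30–17:30.
That's 1 window.

1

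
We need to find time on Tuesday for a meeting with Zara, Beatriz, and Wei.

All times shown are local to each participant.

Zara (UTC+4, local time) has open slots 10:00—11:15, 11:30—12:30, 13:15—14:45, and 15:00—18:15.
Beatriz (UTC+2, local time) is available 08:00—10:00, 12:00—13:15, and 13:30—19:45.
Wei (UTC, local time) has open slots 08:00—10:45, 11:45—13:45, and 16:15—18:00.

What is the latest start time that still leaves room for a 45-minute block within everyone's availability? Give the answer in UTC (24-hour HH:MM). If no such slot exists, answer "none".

13:00

Zara → UTC: 06:00–07:15, 07:30–08:30, 09:15–10:45, 11:00–14:15.
Beatriz → UTC: 06:00–08:00, 10:00–11:15, 11:30–17:45.
Wei → UTC: 08:00–10:45, 11:45–13:45, 16:15–18:00.
Zara ∩ Beatriz: 06:00–07:15, 07:30–08:00, 10:00–10:45, 11:00–11:15, 11:30–14:15.
Zara ∩ Beatriz ∩ Wei: 10:00–10:45, 11:45–13:45.
Windows ≥ 45 min: 10:00–10:45, 11:45–13:45.
Latest start in the last window 11:45–13:45 is 13:45 − 45 min = 13:00.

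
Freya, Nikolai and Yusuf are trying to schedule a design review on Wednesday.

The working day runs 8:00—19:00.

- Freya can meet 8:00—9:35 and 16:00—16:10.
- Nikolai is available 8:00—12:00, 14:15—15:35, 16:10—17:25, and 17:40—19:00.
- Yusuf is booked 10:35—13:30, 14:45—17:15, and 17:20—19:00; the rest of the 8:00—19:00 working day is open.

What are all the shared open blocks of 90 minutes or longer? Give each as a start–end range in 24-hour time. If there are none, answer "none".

Yusuf free within 08:00–19:00: 08:00–10:35, 13:30–14:45, 17:15–17:20.
Freya ∩ Nikolai: 08:00–09:35.
Freya ∩ Nikolai ∩ Yusuf: 08:00–09:35.
Windows ≥ 90 min: 08:00–09:35.

08:00–09:35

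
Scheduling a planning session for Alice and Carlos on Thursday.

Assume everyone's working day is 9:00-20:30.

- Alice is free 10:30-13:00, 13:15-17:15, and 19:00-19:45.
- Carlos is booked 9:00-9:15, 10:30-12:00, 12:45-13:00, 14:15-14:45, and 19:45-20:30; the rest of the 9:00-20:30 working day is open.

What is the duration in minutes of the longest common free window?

150 minutes

Carlos free within 09:00–20:30: 09:15–10:30, 12:00–12:45, 13:00–14:15, 14:45–19:45.
Alice ∩ Carlos: 12:00–12:45, 13:15–14:15, 14:45–17:15, 19:00–19:45.
Common window lengths: 45, 60, 150, 45 min; longest is 150.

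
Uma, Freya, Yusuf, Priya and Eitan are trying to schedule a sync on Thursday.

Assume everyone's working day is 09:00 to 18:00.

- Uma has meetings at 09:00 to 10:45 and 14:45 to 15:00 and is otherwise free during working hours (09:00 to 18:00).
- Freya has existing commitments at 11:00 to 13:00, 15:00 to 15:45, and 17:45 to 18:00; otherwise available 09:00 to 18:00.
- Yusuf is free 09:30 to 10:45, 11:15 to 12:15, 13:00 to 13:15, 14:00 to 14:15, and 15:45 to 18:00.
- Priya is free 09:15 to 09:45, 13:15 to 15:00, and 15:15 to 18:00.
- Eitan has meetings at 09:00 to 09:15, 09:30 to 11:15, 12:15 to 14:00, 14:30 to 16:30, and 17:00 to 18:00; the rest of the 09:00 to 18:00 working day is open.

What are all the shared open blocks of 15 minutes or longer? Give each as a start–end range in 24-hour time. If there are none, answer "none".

Uma free within 09:00–18:00: 10:45–14:45, 15:00–18:00.
Freya free within 09:00–18:00: 09:00–11:00, 13:00–15:00, 15:45–17:45.
Eitan free within 09:00–18:00: 09:15–09:30, 11:15–12:15, 14:00–14:30, 16:30–17:00.
Uma ∩ Freya: 10:45–11:00, 13:00–14:45, 15:45–17:45.
Uma ∩ Freya ∩ Yusuf: 13:00–13:15, 14:00–14:15, 15:45–17:45.
Uma ∩ Freya ∩ Yusuf ∩ Priya: 14:00–14:15, 15:45–17:45.
Uma ∩ Freya ∩ Yusuf ∩ Priya ∩ Eitan: 14:00–14:15, 16:30–17:00.
Windows ≥ 15 min: 14:00–14:15, 16:30–17:00.

14:00–14:15, 16:30–17:00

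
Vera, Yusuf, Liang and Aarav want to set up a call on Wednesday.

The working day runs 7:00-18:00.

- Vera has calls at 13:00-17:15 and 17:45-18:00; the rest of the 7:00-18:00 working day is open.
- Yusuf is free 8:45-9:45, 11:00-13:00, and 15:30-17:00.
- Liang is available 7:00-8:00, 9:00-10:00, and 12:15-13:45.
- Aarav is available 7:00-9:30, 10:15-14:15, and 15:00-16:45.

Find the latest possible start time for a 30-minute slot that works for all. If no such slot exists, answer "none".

12:30

Vera free within 07:00–18:00: 07:00–13:00, 17:15–17:45.
Vera ∩ Yusuf: 08:45–09:45, 11:00–13:00.
Vera ∩ Yusuf ∩ Liang: 09:00–09:45, 12:15–13:00.
Vera ∩ Yusuf ∩ Liang ∩ Aarav: 09:00–09:30, 12:15–13:00.
Windows ≥ 30 min: 09:00–09:30, 12:15–13:00.
Latest start in the last window 12:15–13:00 is 13:00 − 30 min = 12:30.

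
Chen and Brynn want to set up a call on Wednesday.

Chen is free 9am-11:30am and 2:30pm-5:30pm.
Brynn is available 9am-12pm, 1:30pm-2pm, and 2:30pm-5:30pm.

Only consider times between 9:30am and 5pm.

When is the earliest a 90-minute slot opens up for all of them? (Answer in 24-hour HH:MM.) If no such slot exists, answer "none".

Chen ∩ Brynn: 09:00–11:30, 14:30–17:30.
Restricted to 09:30–17:00: 09:30–11:30, 14:30–17:00.
Windows ≥ 90 min: 09:30–11:30, 14:30–17:00.
Earliest such window starts at 09:30.

09:30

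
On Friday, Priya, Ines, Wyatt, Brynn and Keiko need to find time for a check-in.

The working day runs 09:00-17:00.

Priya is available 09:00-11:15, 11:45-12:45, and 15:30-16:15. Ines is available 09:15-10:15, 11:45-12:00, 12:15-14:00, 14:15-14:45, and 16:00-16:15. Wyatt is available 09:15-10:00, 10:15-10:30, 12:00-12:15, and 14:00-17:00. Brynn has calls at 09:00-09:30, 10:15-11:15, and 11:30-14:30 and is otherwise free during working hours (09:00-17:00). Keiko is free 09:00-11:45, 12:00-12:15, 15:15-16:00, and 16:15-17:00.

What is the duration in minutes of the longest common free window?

30 minutes

Brynn free within 09:00–17:00: 09:30–10:15, 11:15–11:30, 14:30–17:00.
Priya ∩ Ines: 09:15–10:15, 11:45–12:00, 12:15–12:45, 16:00–16:15.
Priya ∩ Ines ∩ Wyatt: 09:15–10:00, 16:00–16:15.
Priya ∩ Ines ∩ Wyatt ∩ Brynn: 09:30–10:00, 16:00–16:15.
Priya ∩ Ines ∩ Wyatt ∩ Brynn ∩ Keiko: 09:30–10:00.
Single common window of 30 minutes.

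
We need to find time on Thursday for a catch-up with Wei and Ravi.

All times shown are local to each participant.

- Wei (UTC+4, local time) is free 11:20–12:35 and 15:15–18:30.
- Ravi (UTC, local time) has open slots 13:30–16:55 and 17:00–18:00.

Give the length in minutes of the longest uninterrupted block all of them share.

60 minutes

Wei → UTC: 07:20–08:35, 11:15–14:30.
Ravi → UTC: 13:30–16:55, 17:00–18:00.
Wei ∩ Ravi: 13:30–14:30.
Single common window of 60 minutes.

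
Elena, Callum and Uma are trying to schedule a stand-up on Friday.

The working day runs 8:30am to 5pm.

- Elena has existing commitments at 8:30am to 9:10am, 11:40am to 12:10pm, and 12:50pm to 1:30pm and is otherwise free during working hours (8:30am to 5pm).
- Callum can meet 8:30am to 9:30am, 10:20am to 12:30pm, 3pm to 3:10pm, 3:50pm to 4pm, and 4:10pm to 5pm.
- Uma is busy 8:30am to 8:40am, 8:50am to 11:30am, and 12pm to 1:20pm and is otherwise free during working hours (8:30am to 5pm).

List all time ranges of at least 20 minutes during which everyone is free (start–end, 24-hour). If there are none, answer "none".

Elena free within 08:30–17:00: 09:10–11:40, 12:10–12:50, 13:30–17:00.
Uma free within 08:30–17:00: 08:40–08:50, 11:30–12:00, 13:20–17:00.
Elena ∩ Callum: 09:10–09:30, 10:20–11:40, 12:10–12:30, 15:00–15:10, 15:50–16:00, 16:10–17:00.
Elena ∩ Callum ∩ Uma: 11:30–11:40, 15:00–15:10, 15:50–16:00, 16:10–17:00.
Windows ≥ 20 min: 16:10–17:00.

16:10–17:00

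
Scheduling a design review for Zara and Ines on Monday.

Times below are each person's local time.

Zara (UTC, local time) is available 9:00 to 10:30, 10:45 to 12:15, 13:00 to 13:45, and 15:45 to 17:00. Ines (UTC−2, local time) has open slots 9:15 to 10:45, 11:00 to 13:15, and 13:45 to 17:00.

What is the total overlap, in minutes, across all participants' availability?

180 minutes

Zara → UTC: 09:00–10:30, 10:45–12:15, 13:00–13:45, 15:45–17:00.
Ines → UTC: 11:15–12:45, 13:00–15:15, 15:45–19:00.
Zara ∩ Ines: 11:15–12:15, 13:00–13:45, 15:45–17:00.
Total common minutes: 60 + 45 + 75 = 180.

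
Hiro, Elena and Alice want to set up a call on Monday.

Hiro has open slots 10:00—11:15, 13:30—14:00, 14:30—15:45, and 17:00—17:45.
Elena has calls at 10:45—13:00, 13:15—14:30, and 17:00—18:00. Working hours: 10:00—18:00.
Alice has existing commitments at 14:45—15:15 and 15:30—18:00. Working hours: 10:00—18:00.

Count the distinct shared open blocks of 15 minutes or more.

3

Elena free within 10:00–18:00: 10:00–10:45, 13:00–13:15, 14:30–17:00.
Alice free within 10:00–18:00: 10:00–14:45, 15:15–15:30.
Hiro ∩ Elena: 10:00–10:45, 14:30–15:45.
Hiro ∩ Elena ∩ Alice: 10:00–10:45, 14:30–14:45, 15:15–15:30.
Windows ≥ 15 min: 10:00–10:45, 14:30–14:45, 15:15–15:30.
That's 3 windows.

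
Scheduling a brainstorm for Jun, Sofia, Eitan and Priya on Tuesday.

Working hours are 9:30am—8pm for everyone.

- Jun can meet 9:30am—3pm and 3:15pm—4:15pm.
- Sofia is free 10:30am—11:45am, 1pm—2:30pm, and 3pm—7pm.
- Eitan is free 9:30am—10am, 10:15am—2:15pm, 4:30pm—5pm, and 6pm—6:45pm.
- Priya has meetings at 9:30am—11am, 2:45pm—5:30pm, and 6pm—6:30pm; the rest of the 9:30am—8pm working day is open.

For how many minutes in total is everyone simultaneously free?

120 minutes

Priya free within 09:30–20:00: 11:00–14:45, 17:30–18:00, 18:30–20:00.
Jun ∩ Sofia: 10:30–11:45, 13:00–14:30, 15:15–16:15.
Jun ∩ Sofia ∩ Eitan: 10:30–11:45, 13:00–14:15.
Jun ∩ Sofia ∩ Eitan ∩ Priya: 11:00–11:45, 13:00–14:15.
Total common minutes: 45 + 75 = 120.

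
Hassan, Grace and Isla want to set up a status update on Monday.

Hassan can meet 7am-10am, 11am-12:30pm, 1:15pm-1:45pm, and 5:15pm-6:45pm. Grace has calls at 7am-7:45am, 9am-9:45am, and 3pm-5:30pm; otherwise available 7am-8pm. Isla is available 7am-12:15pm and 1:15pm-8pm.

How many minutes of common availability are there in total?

Grace free within 07:00–20:00: 07:45–09:00, 09:45–15:00, 17:30–20:00.
Hassan ∩ Grace: 07:45–09:00, 09:45–10:00, 11:00–12:30, 13:15–13:45, 17:30–18:45.
Hassan ∩ Grace ∩ Isla: 07:45–09:00, 09:45–10:00, 11:00–12:15, 13:15–13:45, 17:30–18:45.
Total common minutes: 75 + 15 + 75 + 30 + 75 = 270.

270 minutes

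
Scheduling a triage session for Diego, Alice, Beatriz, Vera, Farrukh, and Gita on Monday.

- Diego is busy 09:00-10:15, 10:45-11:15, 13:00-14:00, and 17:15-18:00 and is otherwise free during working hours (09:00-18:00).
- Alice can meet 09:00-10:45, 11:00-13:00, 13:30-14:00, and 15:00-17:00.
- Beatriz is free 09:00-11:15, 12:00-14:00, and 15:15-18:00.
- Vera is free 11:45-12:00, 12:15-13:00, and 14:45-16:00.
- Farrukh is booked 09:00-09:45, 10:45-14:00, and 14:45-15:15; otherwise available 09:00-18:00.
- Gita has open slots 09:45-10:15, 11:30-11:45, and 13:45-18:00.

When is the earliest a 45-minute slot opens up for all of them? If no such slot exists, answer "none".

15:15

Diego free within 09:00–18:00: 10:15–10:45, 11:15–13:00, 14:00–17:15.
Farrukh free within 09:00–18:00: 09:45–10:45, 14:00–14:45, 15:15–18:00.
Diego ∩ Alice: 10:15–10:45, 11:15–13:00, 15:00–17:00.
Diego ∩ Alice ∩ Beatriz: 10:15–10:45, 12:00–13:00, 15:15–17:00.
Diego ∩ Alice ∩ Beatriz ∩ Vera: 12:15–13:00, 15:15–16:00.
Diego ∩ Alice ∩ Beatriz ∩ Vera ∩ Farrukh: 15:15–16:00.
Diego ∩ Alice ∩ Beatriz ∩ Vera ∩ Farrukh ∩ Gita: 15:15–16:00.
Windows ≥ 45 min: 15:15–16:00.
Earliest such window starts at 15:15.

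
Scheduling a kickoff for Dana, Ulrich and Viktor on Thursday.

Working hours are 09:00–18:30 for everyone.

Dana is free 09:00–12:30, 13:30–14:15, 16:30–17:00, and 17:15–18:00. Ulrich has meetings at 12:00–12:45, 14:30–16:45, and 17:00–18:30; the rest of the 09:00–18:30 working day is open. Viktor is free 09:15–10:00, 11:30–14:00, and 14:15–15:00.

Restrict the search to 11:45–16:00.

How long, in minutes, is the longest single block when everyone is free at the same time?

Ulrich free within 09:00–18:30: 09:00–12:00, 12:45–14:30, 16:45–17:00.
Dana ∩ Ulrich: 09:00–12:00, 13:30–14:15, 16:45–17:00.
Dana ∩ Ulrich ∩ Viktor: 09:15–10:00, 11:30–12:00, 13:30–14:00.
Restricted to 11:45–16:00: 11:45–12:00, 13:30–14:00.
Common window lengths: 15, 30 min; longest is 30.

30 minutes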